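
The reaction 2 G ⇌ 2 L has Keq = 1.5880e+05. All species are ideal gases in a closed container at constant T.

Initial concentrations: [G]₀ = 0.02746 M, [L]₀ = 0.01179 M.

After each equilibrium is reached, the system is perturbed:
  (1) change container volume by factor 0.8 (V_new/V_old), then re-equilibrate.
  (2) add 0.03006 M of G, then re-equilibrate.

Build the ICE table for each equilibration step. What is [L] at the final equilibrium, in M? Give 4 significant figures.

Q₀ = 0.1843 vs Keq = 1.5880e+05 ⇒ Q<K, forward
Step 1:
                  G         L
  init      0.02746   0.01179
  Δ        -0.02736   0.02736
  eq      9.8249e-05   0.03915
  solve Keq expr → x = 0.01368; check Q = 1.5880e+05
Then change container volume by factor 0.8 (V_new/V_old).
Step 2:
                  G         L
  init    1.2281e-04   0.04894
  Δ               0         0
  eq      1.2281e-04   0.04894
  solve Keq expr → x = 0; check Q = 1.5880e+05
Then add 0.03006 M of G.
Step 3:
                  G         L
  init      0.03018   0.04894
  Δ        -0.02998   0.02998
  eq      1.9806e-04   0.07892
  solve Keq expr → x = 0.01499; check Q = 1.5880e+05

[L]_eq = 0.07892 M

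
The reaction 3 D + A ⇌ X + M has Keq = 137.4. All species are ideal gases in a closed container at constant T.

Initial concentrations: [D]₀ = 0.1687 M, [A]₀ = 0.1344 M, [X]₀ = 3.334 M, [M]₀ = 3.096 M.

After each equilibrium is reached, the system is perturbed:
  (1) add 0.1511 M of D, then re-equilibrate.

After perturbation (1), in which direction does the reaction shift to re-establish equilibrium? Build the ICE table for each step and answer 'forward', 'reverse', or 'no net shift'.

Direction: forward

Q₀ = 1.5996e+04 vs Keq = 137.4 ⇒ Q>K, reverse
Step 1:
                  D         A         X         M
  init       0.1687    0.1344     3.334     3.096
  Δ          0.4522    0.1507   -0.1507   -0.1507
  eq         0.6209    0.2851     3.183     2.945
  solve Keq expr → x = -0.1507; check Q = 137.4
Then add 0.1511 M of D.
Step 2:
                  D         A         X         M
  init        0.772    0.2851     3.183     2.945
  Δ          -0.115  -0.03835   0.03835   0.03835
  eq         0.6569    0.2468     3.222     2.984
  solve Keq expr → x = 0.03835; check Q = 137.4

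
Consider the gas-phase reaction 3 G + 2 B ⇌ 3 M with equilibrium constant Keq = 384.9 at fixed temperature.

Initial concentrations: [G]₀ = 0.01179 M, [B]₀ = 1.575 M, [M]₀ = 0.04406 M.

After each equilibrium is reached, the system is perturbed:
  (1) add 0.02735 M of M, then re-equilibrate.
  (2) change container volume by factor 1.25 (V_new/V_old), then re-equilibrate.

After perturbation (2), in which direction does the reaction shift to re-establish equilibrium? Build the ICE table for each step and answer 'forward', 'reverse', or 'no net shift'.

Direction: reverse

Q₀ = 21.04 vs Keq = 384.9 ⇒ Q<K, forward
Step 1:
                   G          B          M
  I          0.01179      1.575    0.04406
  C        -0.006632  -0.004422   0.006632
  E         0.005158      1.571    0.05069
  solve Keq expr → x = 0.002211; check Q = 384.9
Then add 0.02735 M of M.
Step 2:
                   G          B          M
  I         0.005158      1.571    0.07804
  C         0.002521   0.001681  -0.002521
  E         0.007678      1.572    0.07552
  solve Keq expr → x = -8.4025e-04; check Q = 384.9
Then change container volume by factor 1.25 (V_new/V_old).
Step 3:
                   G          B          M
  I         0.006143      1.258    0.06042
  C       8.7935e-04 5.8623e-04 -8.7935e-04
  E         0.007022      1.258    0.05954
  solve Keq expr → x = -2.9312e-04; check Q = 384.9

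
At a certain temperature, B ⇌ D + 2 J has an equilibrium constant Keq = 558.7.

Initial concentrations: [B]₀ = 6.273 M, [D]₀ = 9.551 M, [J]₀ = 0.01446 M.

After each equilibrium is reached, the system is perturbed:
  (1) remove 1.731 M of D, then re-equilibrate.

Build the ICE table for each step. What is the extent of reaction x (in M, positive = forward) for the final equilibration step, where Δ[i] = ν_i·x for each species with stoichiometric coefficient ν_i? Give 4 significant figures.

x = 0.1236 M

Q₀ = 3.1835e-04 vs Keq = 558.7 ⇒ Q<K, forward
Step 1:
                  B         D         J
  init        6.273     9.551   0.01446
  Δ          -4.367     4.367     8.733
  eq          1.906     13.92     8.748
  solve Keq expr → x = 4.367; check Q = 558.7
Then remove 1.731 M of D.
Step 2:
                  B         D         J
  init        1.906     12.19     8.748
  Δ         -0.1236    0.1236    0.2471
  eq          1.783     12.31     8.995
  solve Keq expr → x = 0.1236; check Q = 558.7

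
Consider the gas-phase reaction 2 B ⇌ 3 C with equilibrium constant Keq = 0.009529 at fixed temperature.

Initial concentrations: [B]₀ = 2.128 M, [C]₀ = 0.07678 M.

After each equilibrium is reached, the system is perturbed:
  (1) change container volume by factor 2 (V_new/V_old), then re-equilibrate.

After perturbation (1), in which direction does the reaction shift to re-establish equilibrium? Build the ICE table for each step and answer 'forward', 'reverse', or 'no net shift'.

Direction: forward

Q₀ = 9.9954e-05 vs Keq = 0.009529 ⇒ Q<K, forward
Step 1:
                  B         C
  Initial     2.128   0.07678
  Change      -0.17     0.255
  Equil       1.958    0.3318
  solve Keq expr → x = 0.08501; check Q = 0.009529
Then change container volume by factor 2 (V_new/V_old).
Step 2:
                  B         C
  Initial     0.979    0.1659
  Change   -0.02625   0.03937
  Equil      0.9527    0.2053
  solve Keq expr → x = 0.01312; check Q = 0.009529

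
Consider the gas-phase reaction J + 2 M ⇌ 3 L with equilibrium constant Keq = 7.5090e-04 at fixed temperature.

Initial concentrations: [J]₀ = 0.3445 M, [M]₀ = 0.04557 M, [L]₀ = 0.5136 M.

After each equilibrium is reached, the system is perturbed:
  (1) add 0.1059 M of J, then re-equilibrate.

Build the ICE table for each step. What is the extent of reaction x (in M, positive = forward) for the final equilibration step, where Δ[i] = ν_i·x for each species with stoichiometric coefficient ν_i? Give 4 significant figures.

Q₀ = 189.4 vs Keq = 7.5090e-04 ⇒ Q>K, reverse
Step 1:
                    J           M           L
  I            0.3445     0.04557      0.5136
  C            0.1589      0.3179     -0.4768
  E            0.5034      0.3634     0.03682
  solve Keq expr → x = -0.1589; check Q = 7.5090e-04
Then add 0.1059 M of J.
Step 2:
                    J           M           L
  I            0.6093      0.3634     0.03682
  C       -7.6434e-04   -0.001529    0.002293
  E            0.6086      0.3619     0.03912
  solve Keq expr → x = 7.6434e-04; check Q = 7.5090e-04

x = 7.6434e-04 M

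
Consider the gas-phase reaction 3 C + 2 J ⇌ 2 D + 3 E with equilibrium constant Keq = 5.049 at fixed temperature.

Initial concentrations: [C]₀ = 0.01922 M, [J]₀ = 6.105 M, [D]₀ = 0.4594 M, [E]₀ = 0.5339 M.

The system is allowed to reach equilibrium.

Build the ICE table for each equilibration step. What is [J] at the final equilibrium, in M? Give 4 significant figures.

Q₀ = 121.4 vs Keq = 5.049 ⇒ Q>K, reverse
Step 1:
                  C         J         D         E
  init      0.01922     6.105    0.4594    0.5339
  Δ         0.03129   0.02086  -0.02086  -0.03129
  eq        0.05051     6.126    0.4385    0.5026
  solve Keq expr → x = -0.01043; check Q = 5.049

[J]_eq = 6.126 M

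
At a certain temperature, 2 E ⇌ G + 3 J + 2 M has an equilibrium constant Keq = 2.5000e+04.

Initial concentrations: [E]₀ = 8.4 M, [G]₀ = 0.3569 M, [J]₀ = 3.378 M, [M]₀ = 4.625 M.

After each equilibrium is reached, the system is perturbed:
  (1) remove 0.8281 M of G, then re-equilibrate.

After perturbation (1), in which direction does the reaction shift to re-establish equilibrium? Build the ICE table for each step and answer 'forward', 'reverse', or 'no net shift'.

Direction: forward

Q₀ = 4.171 vs Keq = 2.5000e+04 ⇒ Q<K, forward
Step 1:
                   E          G          J          M
  init           8.4     0.3569      3.378      4.625
  Δ           -4.881       2.44      7.321      4.881
  eq           3.519      2.797       10.7      9.506
  solve Keq expr → x = 2.44; check Q = 2.5000e+04
Then remove 0.8281 M of G.
Step 2:
                   E          G          J          M
  init         3.519      1.969       10.7      9.506
  Δ           -0.241     0.1205     0.3615      0.241
  eq           3.278       2.09      11.06      9.747
  solve Keq expr → x = 0.1205; check Q = 2.5000e+04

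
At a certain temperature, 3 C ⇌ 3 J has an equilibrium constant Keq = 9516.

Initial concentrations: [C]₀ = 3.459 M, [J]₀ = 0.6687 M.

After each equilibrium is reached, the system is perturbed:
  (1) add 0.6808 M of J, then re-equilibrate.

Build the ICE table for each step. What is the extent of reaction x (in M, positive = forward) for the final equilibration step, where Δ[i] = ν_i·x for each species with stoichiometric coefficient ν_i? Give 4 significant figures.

x = -0.01023 M

Q₀ = 0.007225 vs Keq = 9516 ⇒ Q<K, forward
Step 1:
                   C          J
  I            3.459     0.6687
  C           -3.273      3.273
  E            0.186      3.942
  solve Keq expr → x = 1.091; check Q = 9516
Then add 0.6808 M of J.
Step 2:
                   C          J
  I            0.186      4.622
  C          0.03068   -0.03068
  E           0.2167      4.592
  solve Keq expr → x = -0.01023; check Q = 9516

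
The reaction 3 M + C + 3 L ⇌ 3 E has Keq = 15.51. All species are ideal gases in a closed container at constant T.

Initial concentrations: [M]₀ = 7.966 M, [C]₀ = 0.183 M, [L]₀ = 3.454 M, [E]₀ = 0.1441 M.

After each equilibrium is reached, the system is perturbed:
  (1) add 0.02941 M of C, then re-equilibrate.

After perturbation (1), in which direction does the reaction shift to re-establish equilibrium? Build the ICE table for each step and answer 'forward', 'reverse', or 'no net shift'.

Q₀ = 7.8497e-07 vs Keq = 15.51 ⇒ Q<K, forward
Step 1:
                   M          C          L          E
  init         7.966      0.183      3.454     0.1441
  Δ           -0.549     -0.183     -0.549      0.549
  eq           7.417 2.1460e-06      2.905     0.6931
  solve Keq expr → x = 0.183; check Q = 15.51
Then add 0.02941 M of C.
Step 2:
                   M          C          L          E
  init         7.417    0.02941      2.905     0.6931
  Δ         -0.08823   -0.02941   -0.08823    0.08823
  eq           7.329 3.4956e-06      2.817     0.7813
  solve Keq expr → x = 0.02941; check Q = 15.51

Direction: forward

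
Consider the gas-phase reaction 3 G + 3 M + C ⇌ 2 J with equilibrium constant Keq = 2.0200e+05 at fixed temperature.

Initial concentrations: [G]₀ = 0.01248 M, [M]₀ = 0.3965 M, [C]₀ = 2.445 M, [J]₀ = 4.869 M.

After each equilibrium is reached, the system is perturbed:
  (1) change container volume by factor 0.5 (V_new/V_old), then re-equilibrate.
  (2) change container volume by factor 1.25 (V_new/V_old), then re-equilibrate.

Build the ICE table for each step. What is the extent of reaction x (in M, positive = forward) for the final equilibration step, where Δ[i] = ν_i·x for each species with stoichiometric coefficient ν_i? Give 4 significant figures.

x = -0.006057 M

Q₀ = 8.0025e+07 vs Keq = 2.0200e+05 ⇒ Q>K, reverse
Step 1:
                   G          M          C          J
  Initial    0.01248     0.3965      2.445      4.869
  Change     0.06548    0.06548    0.02183   -0.04366
  Equil      0.07796      0.462      2.467      4.825
  solve Keq expr → x = -0.02183; check Q = 2.0200e+05
Then change container volume by factor 0.5 (V_new/V_old).
Step 2:
                   G          M          C          J
  Initial     0.1559      0.924      4.934      9.651
  Change     -0.1004    -0.1004   -0.03348    0.06696
  Equil      0.05549     0.8235        4.9      9.718
  solve Keq expr → x = 0.03348; check Q = 2.0200e+05
Then change container volume by factor 1.25 (V_new/V_old).
Step 3:
                   G          M          C          J
  Initial    0.04439     0.6588       3.92      7.774
  Change     0.01817    0.01817   0.006057   -0.01211
  Equil      0.06256      0.677      3.926      7.762
  solve Keq expr → x = -0.006057; check Q = 2.0200e+05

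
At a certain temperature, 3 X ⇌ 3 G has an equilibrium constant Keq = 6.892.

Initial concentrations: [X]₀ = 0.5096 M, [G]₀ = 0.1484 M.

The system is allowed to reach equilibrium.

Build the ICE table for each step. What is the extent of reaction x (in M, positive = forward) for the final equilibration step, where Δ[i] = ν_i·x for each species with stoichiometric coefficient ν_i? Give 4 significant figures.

Q₀ = 0.0247 vs Keq = 6.892 ⇒ Q<K, forward
Step 1:
                  X         G
  init       0.5096    0.1484
  Δ         -0.2829    0.2829
  eq         0.2267    0.4313
  solve Keq expr → x = 0.09431; check Q = 6.892

x = 0.09431 M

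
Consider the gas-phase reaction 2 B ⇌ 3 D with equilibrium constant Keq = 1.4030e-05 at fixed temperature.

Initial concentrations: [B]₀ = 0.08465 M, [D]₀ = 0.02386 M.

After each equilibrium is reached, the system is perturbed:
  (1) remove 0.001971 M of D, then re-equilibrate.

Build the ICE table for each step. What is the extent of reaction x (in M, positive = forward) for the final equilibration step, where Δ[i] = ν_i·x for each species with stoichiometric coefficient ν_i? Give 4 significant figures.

Q₀ = 0.001896 vs Keq = 1.4030e-05 ⇒ Q>K, reverse
Step 1:
                    B           D
  Initial     0.08465     0.02386
  Change      0.01251    -0.01876
  Equil       0.09716    0.005097
  solve Keq expr → x = -0.006254; check Q = 1.4030e-05
Then remove 0.001971 M of D.
Step 2:
                    B           D
  Initial     0.09716    0.003126
  Change    -0.001284    0.001926
  Equil       0.09587    0.005052
  solve Keq expr → x = 6.4200e-04; check Q = 1.4030e-05

x = 6.4200e-04 M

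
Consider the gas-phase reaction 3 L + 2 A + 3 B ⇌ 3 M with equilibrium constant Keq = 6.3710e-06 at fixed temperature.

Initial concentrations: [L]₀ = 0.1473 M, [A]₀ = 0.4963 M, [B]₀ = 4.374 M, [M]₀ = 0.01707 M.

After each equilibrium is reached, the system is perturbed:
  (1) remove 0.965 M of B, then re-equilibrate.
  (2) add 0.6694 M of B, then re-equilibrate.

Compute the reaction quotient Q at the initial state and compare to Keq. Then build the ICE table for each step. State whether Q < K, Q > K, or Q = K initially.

Q₀ = 7.5504e-05; Q > K (proceeds reverse)

Q₀ = 7.5504e-05 vs Keq = 6.3710e-06 ⇒ Q>K, reverse
Step 1:
                    L           A           B           M
  I            0.1473      0.4963       4.374     0.01707
  C          0.009042    0.006028    0.009042   -0.009042
  E            0.1563      0.5023       4.383    0.008028
  solve Keq expr → x = -0.003014; check Q = 6.3710e-06
Then remove 0.965 M of B.
Step 2:
                    L           A           B           M
  I            0.1563      0.5023       3.418    0.008028
  C          0.001687    0.001125    0.001687   -0.001687
  E             0.158      0.5035        3.42     0.00634
  solve Keq expr → x = -5.6242e-04; check Q = 6.3710e-06
Then add 0.6694 M of B.
Step 3:
                    L           A           B           M
  I             0.158      0.5035       4.089     0.00634
  C         -0.001175 -7.8317e-04   -0.001175    0.001175
  E            0.1569      0.5027       4.088    0.007515
  solve Keq expr → x = 3.9159e-04; check Q = 6.3710e-06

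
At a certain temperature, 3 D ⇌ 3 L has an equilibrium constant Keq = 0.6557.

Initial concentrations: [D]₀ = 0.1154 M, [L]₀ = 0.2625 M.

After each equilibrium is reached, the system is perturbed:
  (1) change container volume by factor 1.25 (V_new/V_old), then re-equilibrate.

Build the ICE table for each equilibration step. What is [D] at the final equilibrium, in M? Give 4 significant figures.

[D]_eq = 0.1618 M

Q₀ = 11.77 vs Keq = 0.6557 ⇒ Q>K, reverse
Step 1:
                    D           L
  init         0.1154      0.2625
  Δ           0.08682    -0.08682
  eq           0.2022      0.1757
  solve Keq expr → x = -0.02894; check Q = 0.6557
Then change container volume by factor 1.25 (V_new/V_old).
Step 2:
                    D           L
  init         0.1618      0.1405
  Δ                 0           0
  eq           0.1618      0.1405
  solve Keq expr → x = 0; check Q = 0.6557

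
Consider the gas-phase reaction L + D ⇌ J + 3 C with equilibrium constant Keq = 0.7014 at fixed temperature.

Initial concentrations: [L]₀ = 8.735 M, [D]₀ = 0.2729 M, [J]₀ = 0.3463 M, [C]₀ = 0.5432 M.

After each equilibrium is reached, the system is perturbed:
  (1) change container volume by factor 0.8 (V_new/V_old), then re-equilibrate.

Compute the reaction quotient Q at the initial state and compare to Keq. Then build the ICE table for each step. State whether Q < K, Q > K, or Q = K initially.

Q₀ = 0.02328; Q < K (proceeds forward)

Q₀ = 0.02328 vs Keq = 0.7014 ⇒ Q<K, forward
Step 1:
                   L          D          J          C
  init         8.735     0.2729     0.3463     0.5432
  Δ          -0.1712    -0.1712     0.1712     0.5136
  eq           8.564     0.1017     0.5175      1.057
  solve Keq expr → x = 0.1712; check Q = 0.7014
Then change container volume by factor 0.8 (V_new/V_old).
Step 2:
                   L          D          J          C
  init          10.7     0.1271     0.6469      1.321
  Δ          0.02821    0.02821   -0.02821   -0.08463
  eq           10.73     0.1553     0.6187      1.236
  solve Keq expr → x = -0.02821; check Q = 0.7014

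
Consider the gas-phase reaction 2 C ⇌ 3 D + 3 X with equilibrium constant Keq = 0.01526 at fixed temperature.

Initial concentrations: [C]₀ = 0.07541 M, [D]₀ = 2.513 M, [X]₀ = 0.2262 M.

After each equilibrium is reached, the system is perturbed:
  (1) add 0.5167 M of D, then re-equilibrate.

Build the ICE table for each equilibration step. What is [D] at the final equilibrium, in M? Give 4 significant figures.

Q₀ = 32.3 vs Keq = 0.01526 ⇒ Q>K, reverse
Step 1:
                  C         D         X
  I         0.07541     2.513    0.2262
  C          0.1263   -0.1895   -0.1895
  E          0.2017     2.324   0.03672
  solve Keq expr → x = -0.06316; check Q = 0.01526
Then add 0.5167 M of D.
Step 2:
                  C         D         X
  I          0.2017      2.84   0.03672
  C        0.004136 -0.006204 -0.006204
  E          0.2059     2.834   0.03051
  solve Keq expr → x = -0.002068; check Q = 0.01526

[D]_eq = 2.834 M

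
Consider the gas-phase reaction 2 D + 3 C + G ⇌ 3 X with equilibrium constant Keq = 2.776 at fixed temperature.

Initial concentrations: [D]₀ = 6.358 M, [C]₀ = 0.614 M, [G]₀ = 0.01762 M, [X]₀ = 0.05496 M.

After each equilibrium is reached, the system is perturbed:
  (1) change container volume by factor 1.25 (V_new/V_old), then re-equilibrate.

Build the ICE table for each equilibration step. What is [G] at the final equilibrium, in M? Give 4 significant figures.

[G]_eq = 9.8651e-05 M

Q₀ = 0.001007 vs Keq = 2.776 ⇒ Q<K, forward
Step 1:
                   D          C          G          X
  Initial      6.358      0.614    0.01762    0.05496
  Change    -0.03511   -0.05267   -0.01756    0.05267
  Equil        6.323     0.5613 6.3517e-05     0.1076
  solve Keq expr → x = 0.01756; check Q = 2.776
Then change container volume by factor 1.25 (V_new/V_old).
Step 2:
                   D          C          G          X
  Initial      5.058     0.4491 5.0813e-05     0.0861
  Change  9.5675e-05 1.4351e-04 4.7838e-05 -1.4351e-04
  Equil        5.058     0.4492 9.8651e-05    0.08596
  solve Keq expr → x = -4.7838e-05; check Q = 2.776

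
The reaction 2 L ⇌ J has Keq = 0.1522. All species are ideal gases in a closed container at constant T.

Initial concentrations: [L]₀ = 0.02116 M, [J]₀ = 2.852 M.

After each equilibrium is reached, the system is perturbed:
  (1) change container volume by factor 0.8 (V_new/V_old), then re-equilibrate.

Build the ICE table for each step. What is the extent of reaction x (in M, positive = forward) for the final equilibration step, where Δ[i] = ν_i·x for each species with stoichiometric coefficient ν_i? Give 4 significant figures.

Q₀ = 6370 vs Keq = 0.1522 ⇒ Q>K, reverse
Step 1:
                   L          J
  init       0.02116      2.852
  Δ            2.974     -1.487
  eq           2.995      1.365
  solve Keq expr → x = -1.487; check Q = 0.1522
Then change container volume by factor 0.8 (V_new/V_old).
Step 2:
                   L          J
  init         3.744      1.706
  Δ          -0.2668     0.1334
  eq           3.477       1.84
  solve Keq expr → x = 0.1334; check Q = 0.1522

x = 0.1334 M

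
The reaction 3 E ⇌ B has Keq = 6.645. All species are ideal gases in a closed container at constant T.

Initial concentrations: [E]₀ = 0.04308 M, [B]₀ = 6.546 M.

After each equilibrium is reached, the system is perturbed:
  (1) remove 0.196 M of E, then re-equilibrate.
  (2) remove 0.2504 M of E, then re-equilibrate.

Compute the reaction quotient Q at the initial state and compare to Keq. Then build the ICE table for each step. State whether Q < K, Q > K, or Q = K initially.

Q₀ = 8.1875e+04; Q > K (proceeds reverse)

Q₀ = 8.1875e+04 vs Keq = 6.645 ⇒ Q>K, reverse
Step 1:
                    E           B
  Initial     0.04308       6.546
  Change       0.9359      -0.312
  Equil        0.9789       6.234
  solve Keq expr → x = -0.312; check Q = 6.645
Then remove 0.196 M of E.
Step 2:
                    E           B
  Initial      0.7829       6.234
  Change       0.1926    -0.06421
  Equil        0.9756        6.17
  solve Keq expr → x = -0.06421; check Q = 6.645
Then remove 0.2504 M of E.
Step 3:
                    E           B
  Initial      0.7252        6.17
  Change       0.2461    -0.08202
  Equil        0.9712       6.088
  solve Keq expr → x = -0.08202; check Q = 6.645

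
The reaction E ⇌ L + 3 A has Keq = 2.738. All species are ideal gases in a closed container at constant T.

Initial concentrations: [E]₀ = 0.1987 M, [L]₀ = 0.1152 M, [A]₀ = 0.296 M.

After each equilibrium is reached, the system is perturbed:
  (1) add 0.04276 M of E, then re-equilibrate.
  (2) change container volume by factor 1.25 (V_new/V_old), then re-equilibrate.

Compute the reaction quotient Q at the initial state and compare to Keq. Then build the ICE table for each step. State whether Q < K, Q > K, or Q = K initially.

Q₀ = 0.01504 vs Keq = 2.738 ⇒ Q<K, forward
Step 1:
                   E          L          A
  init        0.1987     0.1152      0.296
  Δ          -0.1551     0.1551     0.4654
  eq         0.04358     0.2703     0.7614
  solve Keq expr → x = 0.1551; check Q = 2.738
Then add 0.04276 M of E.
Step 2:
                   E          L          A
  init       0.08634     0.2703     0.7614
  Δ         -0.02406    0.02406    0.07219
  eq         0.06227     0.2944     0.8336
  solve Keq expr → x = 0.02406; check Q = 2.738
Then change container volume by factor 1.25 (V_new/V_old).
Step 3:
                   E          L          A
  init       0.04982     0.2355     0.6668
  Δ         -0.01617    0.01617    0.04851
  eq         0.03365     0.2517     0.7154
  solve Keq expr → x = 0.01617; check Q = 2.738

Q₀ = 0.01504; Q < K (proceeds forward)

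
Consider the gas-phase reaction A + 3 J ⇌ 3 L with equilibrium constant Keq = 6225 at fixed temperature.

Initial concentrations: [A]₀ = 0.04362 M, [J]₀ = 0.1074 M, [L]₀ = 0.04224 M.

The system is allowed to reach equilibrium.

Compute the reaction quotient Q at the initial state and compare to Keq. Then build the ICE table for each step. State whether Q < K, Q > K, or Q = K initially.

Q₀ = 1.395 vs Keq = 6225 ⇒ Q<K, forward
Step 1:
                  A         J         L
  I         0.04362    0.1074   0.04224
  C        -0.02704  -0.08111   0.08111
  E         0.01658   0.02629    0.1233
  solve Keq expr → x = 0.02704; check Q = 6225

Q₀ = 1.395; Q < K (proceeds forward)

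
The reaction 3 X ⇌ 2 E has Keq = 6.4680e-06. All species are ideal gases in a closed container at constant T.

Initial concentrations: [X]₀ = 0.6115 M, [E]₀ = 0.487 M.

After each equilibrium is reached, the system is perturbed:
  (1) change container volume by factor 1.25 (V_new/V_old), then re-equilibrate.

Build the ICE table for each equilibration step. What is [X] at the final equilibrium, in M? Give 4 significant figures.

[X]_eq = 1.069 M

Q₀ = 1.037 vs Keq = 6.4680e-06 ⇒ Q>K, reverse
Step 1:
                   X          E
  I           0.6115      0.487
  C           0.7246    -0.4831
  E            1.336   0.003928
  solve Keq expr → x = -0.2415; check Q = 6.4680e-06
Then change container volume by factor 1.25 (V_new/V_old).
Step 2:
                   X          E
  I            1.069   0.003142
  C       4.9467e-04 -3.2978e-04
  E            1.069   0.002812
  solve Keq expr → x = -1.6489e-04; check Q = 6.4680e-06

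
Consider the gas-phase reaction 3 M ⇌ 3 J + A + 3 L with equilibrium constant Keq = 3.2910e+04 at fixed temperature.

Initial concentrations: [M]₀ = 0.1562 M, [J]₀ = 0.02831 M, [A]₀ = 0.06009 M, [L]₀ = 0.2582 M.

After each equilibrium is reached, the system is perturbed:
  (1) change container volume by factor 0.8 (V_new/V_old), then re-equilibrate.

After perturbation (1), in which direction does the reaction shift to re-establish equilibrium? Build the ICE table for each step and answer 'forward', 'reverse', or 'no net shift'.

Q₀ = 6.1581e-06 vs Keq = 3.2910e+04 ⇒ Q<K, forward
Step 1:
                    M           J           A           L
  Initial      0.1562     0.02831     0.06009      0.2582
  Change      -0.1551      0.1551     0.05169      0.1551
  Equil      0.001139      0.1834      0.1118      0.4133
  solve Keq expr → x = 0.05169; check Q = 3.2910e+04
Then change container volume by factor 0.8 (V_new/V_old).
Step 2:
                    M           J           A           L
  Initial    0.001424      0.2292      0.1397      0.5166
  Change   4.8679e-04 -4.8679e-04 -1.6226e-04 -4.8679e-04
  Equil      0.001911      0.2287      0.1396      0.5161
  solve Keq expr → x = -1.6226e-04; check Q = 3.2910e+04

Direction: reverse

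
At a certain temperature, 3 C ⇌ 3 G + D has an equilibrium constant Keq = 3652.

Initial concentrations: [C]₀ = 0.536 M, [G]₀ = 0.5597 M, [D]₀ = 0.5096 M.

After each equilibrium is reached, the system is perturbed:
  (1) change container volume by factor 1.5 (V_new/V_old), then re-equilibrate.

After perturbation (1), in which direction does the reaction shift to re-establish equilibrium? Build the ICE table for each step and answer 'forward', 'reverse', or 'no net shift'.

Q₀ = 0.5802 vs Keq = 3652 ⇒ Q<K, forward
Step 1:
                    C           G           D
  init          0.536      0.5597      0.5096
  Δ           -0.4771      0.4771       0.159
  eq          0.05887       1.037      0.6686
  solve Keq expr → x = 0.159; check Q = 3652
Then change container volume by factor 1.5 (V_new/V_old).
Step 2:
                    C           G           D
  init        0.03925      0.6912      0.4458
  Δ         -0.004689    0.004689    0.001563
  eq          0.03456      0.6959      0.4473
  solve Keq expr → x = 0.001563; check Q = 3652

Direction: forward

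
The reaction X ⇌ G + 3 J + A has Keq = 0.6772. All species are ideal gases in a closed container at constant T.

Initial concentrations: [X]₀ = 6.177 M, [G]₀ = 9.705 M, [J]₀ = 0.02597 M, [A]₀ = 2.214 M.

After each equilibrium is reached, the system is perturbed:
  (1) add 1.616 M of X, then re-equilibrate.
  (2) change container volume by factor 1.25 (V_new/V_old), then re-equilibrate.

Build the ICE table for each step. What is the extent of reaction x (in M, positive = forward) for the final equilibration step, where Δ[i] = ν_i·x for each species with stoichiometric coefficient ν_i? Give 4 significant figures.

Q₀ = 6.0927e-05 vs Keq = 0.6772 ⇒ Q<K, forward
Step 1:
                  X         G         J         A
  init        6.177     9.705   0.02597     2.214
  Δ         -0.1767    0.1767    0.5302    0.1767
  eq              6     9.882    0.5561     2.391
  solve Keq expr → x = 0.1767; check Q = 0.6772
Then add 1.616 M of X.
Step 2:
                  X         G         J         A
  init        7.616     9.882    0.5561     2.391
  Δ         -0.0147    0.0147    0.0441    0.0147
  eq          7.602     9.896    0.6002     2.405
  solve Keq expr → x = 0.0147; check Q = 0.6772
Then change container volume by factor 1.25 (V_new/V_old).
Step 3:
                  X         G         J         A
  init        6.081     7.917    0.4802     1.924
  Δ        -0.05246   0.05246    0.1574   0.05246
  eq          6.029      7.97    0.6376     1.977
  solve Keq expr → x = 0.05246; check Q = 0.6772

x = 0.05246 M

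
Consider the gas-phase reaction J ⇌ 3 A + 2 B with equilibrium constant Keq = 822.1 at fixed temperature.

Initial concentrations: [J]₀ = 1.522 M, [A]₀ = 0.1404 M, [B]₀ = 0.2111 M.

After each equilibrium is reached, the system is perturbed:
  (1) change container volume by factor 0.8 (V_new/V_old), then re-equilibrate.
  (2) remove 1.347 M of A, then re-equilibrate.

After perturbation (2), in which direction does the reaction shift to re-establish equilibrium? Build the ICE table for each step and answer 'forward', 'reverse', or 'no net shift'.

Direction: forward

Q₀ = 8.1033e-05 vs Keq = 822.1 ⇒ Q<K, forward
Step 1:
                   J          A          B
  init         1.522     0.1404     0.2111
  Δ           -1.157      3.471      2.314
  eq          0.3651      3.611      2.525
  solve Keq expr → x = 1.157; check Q = 822.1
Then change container volume by factor 0.8 (V_new/V_old).
Step 2:
                   J          A          B
  init        0.4564      4.514      3.156
  Δ           0.1678    -0.5033    -0.3356
  eq          0.6242       4.01      2.821
  solve Keq expr → x = -0.1678; check Q = 822.1
Then remove 1.347 M of A.
Step 3:
                   J          A          B
  init        0.6242      2.663      2.821
  Δ          -0.1948     0.5843     0.3896
  eq          0.4294      3.248       3.21
  solve Keq expr → x = 0.1948; check Q = 822.1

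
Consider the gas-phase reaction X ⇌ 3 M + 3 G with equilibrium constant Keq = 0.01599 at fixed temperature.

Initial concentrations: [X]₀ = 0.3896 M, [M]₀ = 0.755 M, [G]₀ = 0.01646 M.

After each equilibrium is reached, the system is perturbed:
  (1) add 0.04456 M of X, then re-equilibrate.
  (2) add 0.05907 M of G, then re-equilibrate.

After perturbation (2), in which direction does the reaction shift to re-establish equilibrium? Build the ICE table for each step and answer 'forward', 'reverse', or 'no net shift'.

Q₀ = 4.9262e-06 vs Keq = 0.01599 ⇒ Q<K, forward
Step 1:
                   X          M          G
  I           0.3896      0.755    0.01646
  C         -0.05727     0.1718     0.1718
  E           0.3323     0.9268     0.1883
  solve Keq expr → x = 0.05727; check Q = 0.01599
Then add 0.04456 M of X.
Step 2:
                   X          M          G
  I           0.3769     0.9268     0.1883
  C         -0.00212    0.00636    0.00636
  E           0.3748     0.9332     0.1946
  solve Keq expr → x = 0.00212; check Q = 0.01599
Then add 0.05907 M of G.
Step 3:
                   X          M          G
  I           0.3748     0.9332     0.2537
  C          0.01539   -0.04617   -0.04617
  E           0.3902      0.887     0.2075
  solve Keq expr → x = -0.01539; check Q = 0.01599

Direction: reverse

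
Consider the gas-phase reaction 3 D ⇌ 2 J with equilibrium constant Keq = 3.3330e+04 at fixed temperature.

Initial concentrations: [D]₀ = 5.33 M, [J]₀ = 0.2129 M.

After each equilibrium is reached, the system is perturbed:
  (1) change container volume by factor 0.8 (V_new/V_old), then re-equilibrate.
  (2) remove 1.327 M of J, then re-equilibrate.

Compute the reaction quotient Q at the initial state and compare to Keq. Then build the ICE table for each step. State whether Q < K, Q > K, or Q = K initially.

Q₀ = 2.9934e-04; Q < K (proceeds forward)

Q₀ = 2.9934e-04 vs Keq = 3.3330e+04 ⇒ Q<K, forward
Step 1:
                    D           J
  init           5.33      0.2129
  Δ            -5.255       3.504
  eq          0.07456       3.717
  solve Keq expr → x = 1.752; check Q = 3.3330e+04
Then change container volume by factor 0.8 (V_new/V_old).
Step 2:
                    D           J
  init        0.09319       4.646
  Δ         -0.006626    0.004417
  eq          0.08657        4.65
  solve Keq expr → x = 0.002209; check Q = 3.3330e+04
Then remove 1.327 M of J.
Step 3:
                    D           J
  init        0.08657       3.323
  Δ          -0.01721     0.01148
  eq          0.06936       3.335
  solve Keq expr → x = 0.005738; check Q = 3.3330e+04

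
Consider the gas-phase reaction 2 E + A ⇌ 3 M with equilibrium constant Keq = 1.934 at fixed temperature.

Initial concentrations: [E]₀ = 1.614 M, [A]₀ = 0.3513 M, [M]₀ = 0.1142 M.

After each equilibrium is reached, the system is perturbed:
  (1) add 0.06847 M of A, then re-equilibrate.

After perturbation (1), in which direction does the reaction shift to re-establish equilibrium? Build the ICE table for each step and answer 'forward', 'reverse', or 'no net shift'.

Q₀ = 0.001627 vs Keq = 1.934 ⇒ Q<K, forward
Step 1:
                    E           A           M
  I             1.614      0.3513      0.1142
  C            -0.415     -0.2075      0.6225
  E             1.199      0.1438      0.7367
  solve Keq expr → x = 0.2075; check Q = 1.934
Then add 0.06847 M of A.
Step 2:
                    E           A           M
  I             1.199      0.2123      0.7367
  C          -0.03877    -0.01938     0.05815
  E              1.16      0.1929      0.7948
  solve Keq expr → x = 0.01938; check Q = 1.934

Direction: forward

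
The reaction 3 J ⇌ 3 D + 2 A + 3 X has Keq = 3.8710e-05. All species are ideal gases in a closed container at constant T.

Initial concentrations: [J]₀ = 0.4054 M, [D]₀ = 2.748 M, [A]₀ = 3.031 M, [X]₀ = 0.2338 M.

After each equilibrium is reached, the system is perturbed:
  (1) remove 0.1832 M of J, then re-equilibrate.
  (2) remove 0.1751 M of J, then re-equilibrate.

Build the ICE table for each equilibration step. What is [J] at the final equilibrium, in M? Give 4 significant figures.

Q₀ = 36.57 vs Keq = 3.8710e-05 ⇒ Q>K, reverse
Step 1:
                    J           D           A           X
  init         0.4054       2.748       3.031      0.2338
  Δ            0.2296     -0.2296     -0.1531     -0.2296
  eq            0.635       2.518       2.878    0.004216
  solve Keq expr → x = -0.07653; check Q = 3.8710e-05
Then remove 0.1832 M of J.
Step 2:
                    J           D           A           X
  init         0.4518       2.518       2.878    0.004216
  Δ          0.001206   -0.001206 -8.0415e-04   -0.001206
  eq            0.453       2.517       2.877    0.003009
  solve Keq expr → x = -4.0208e-04; check Q = 3.8710e-05
Then remove 0.1751 M of J.
Step 3:
                    J           D           A           X
  init         0.2779       2.517       2.877    0.003009
  Δ          0.001154   -0.001154 -7.6959e-04   -0.001154
  eq            0.279       2.516       2.876    0.001855
  solve Keq expr → x = -3.8479e-04; check Q = 3.8710e-05

[J]_eq = 0.279 M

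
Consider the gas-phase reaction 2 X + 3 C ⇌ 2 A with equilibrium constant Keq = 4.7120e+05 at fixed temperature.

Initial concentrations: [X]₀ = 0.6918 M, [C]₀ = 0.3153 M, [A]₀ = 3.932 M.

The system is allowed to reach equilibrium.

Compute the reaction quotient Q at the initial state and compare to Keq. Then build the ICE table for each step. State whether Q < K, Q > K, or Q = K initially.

Q₀ = 1031; Q < K (proceeds forward)

Q₀ = 1031 vs Keq = 4.7120e+05 ⇒ Q<K, forward
Step 1:
                  X         C         A
  I          0.6918    0.3153     3.932
  C          -0.176    -0.264     0.176
  E          0.5158   0.05125     4.108
  solve Keq expr → x = 0.08802; check Q = 4.7120e+05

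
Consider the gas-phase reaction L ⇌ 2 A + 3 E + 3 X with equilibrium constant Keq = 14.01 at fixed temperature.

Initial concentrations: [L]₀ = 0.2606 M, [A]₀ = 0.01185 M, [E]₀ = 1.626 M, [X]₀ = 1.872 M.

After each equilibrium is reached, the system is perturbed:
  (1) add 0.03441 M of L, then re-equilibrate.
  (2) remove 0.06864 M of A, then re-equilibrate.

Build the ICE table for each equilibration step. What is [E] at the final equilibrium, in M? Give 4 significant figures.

Q₀ = 0.0152 vs Keq = 14.01 ⇒ Q<K, forward
Step 1:
                  L         A         E         X
  I          0.2606   0.01185     1.626     1.872
  C        -0.08913    0.1783    0.2674    0.2674
  E          0.1715    0.1901     1.893     2.139
  solve Keq expr → x = 0.08913; check Q = 14.01
Then add 0.03441 M of L.
Step 2:
                  L         A         E         X
  I          0.2059    0.1901     1.893     2.139
  C       -0.005329   0.01066   0.01599   0.01599
  E          0.2005    0.2008     1.909     2.155
  solve Keq expr → x = 0.005329; check Q = 14.01
Then remove 0.06864 M of A.
Step 3:
                  L         A         E         X
  I          0.2005    0.1321     1.909     2.155
  C        -0.02074   0.04148   0.06222   0.06222
  E          0.1798    0.1736     1.972     2.218
  solve Keq expr → x = 0.02074; check Q = 14.01

[E]_eq = 1.972 M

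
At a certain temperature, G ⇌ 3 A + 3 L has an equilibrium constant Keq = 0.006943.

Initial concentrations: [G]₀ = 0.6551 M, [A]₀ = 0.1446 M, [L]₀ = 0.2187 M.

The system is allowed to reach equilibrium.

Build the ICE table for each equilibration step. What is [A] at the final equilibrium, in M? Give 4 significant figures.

[A]_eq = 0.3638 M

Q₀ = 4.8277e-05 vs Keq = 0.006943 ⇒ Q<K, forward
Step 1:
                    G           A           L
  init         0.6551      0.1446      0.2187
  Δ          -0.07306      0.2192      0.2192
  eq            0.582      0.3638      0.4379
  solve Keq expr → x = 0.07306; check Q = 0.006943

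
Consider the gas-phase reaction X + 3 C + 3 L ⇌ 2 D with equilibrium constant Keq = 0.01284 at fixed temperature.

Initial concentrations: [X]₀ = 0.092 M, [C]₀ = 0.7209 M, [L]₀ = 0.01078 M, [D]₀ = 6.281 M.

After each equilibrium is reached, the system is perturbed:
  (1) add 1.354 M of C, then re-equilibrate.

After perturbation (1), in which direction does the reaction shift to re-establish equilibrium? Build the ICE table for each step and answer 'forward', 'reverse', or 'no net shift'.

Q₀ = 9.1367e+08 vs Keq = 0.01284 ⇒ Q>K, reverse
Step 1:
                  X         C         L         D
  I           0.092    0.7209   0.01078     6.281
  C            0.99      2.97      2.97     -1.98
  E           1.082     3.691     2.981     4.301
  solve Keq expr → x = -0.99; check Q = 0.01284
Then add 1.354 M of C.
Step 2:
                  X         C         L         D
  I           1.082     5.045     2.981     4.301
  C         -0.1341   -0.4023   -0.4023    0.2682
  E          0.9479     4.643     2.578     4.569
  solve Keq expr → x = 0.1341; check Q = 0.01284

Direction: forward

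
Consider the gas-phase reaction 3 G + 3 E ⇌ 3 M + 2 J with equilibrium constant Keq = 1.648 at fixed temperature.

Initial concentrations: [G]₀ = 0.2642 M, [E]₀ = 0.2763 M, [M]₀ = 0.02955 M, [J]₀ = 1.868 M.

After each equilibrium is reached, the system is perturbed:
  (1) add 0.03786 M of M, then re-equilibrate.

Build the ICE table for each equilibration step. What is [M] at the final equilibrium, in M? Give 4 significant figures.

[M]_eq = 0.06008 M

Q₀ = 0.2315 vs Keq = 1.648 ⇒ Q<K, forward
Step 1:
                   G          E          M          J
  init        0.2642     0.2763    0.02955      1.868
  Δ         -0.01926   -0.01926    0.01926    0.01284
  eq          0.2449      0.257    0.04881      1.881
  solve Keq expr → x = 0.006419; check Q = 1.648
Then add 0.03786 M of M.
Step 2:
                   G          E          M          J
  init        0.2449      0.257    0.08667      1.881
  Δ          0.02659    0.02659   -0.02659   -0.01773
  eq          0.2715     0.2836    0.06008      1.863
  solve Keq expr → x = -0.008863; check Q = 1.648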